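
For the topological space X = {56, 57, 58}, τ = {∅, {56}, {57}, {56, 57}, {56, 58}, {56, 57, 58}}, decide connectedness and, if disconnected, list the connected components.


(X, τ) is disconnected; components = [{57}, {56, 58}].

Find clopen sets (U ∈ τ with X ∖ U ∈ τ):
  U = ∅, X ∖ U = {56, 57, 58} — both open, so U is clopen.
  U = {57}, X ∖ U = {56, 58} — both open, so U is clopen.
  U = {56, 58}, X ∖ U = {57} — both open, so U is clopen.
  U = {56, 57, 58}, X ∖ U = ∅ — both open, so U is clopen.
Nontrivial clopen(s) exist: e.g. {57}. So (X, τ) is disconnected.
Compute connected components by grouping points that agree on all clopens:
  component: {57}
  component: {56, 58}


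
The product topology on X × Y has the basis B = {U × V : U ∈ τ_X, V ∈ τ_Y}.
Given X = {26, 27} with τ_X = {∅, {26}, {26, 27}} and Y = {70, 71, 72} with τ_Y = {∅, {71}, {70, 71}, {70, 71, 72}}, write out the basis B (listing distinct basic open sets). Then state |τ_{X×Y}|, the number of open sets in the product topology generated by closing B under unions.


Basis B = {∅ × ∅, {26} × {71}, {26} × {70, 71}, {26, 27} × {71}, {26} × {70, 71, 72}, {26, 27} × {70, 71}, {26, 27} × {70, 71, 72}}; |τ_{X×Y}| = 10.

Enumerate products U × V with U ∈ τ_X, V ∈ τ_Y (deduplicated):
  ∅ × ∅ = {} (∅)
  {26} × {71} = {(26,71)}
  {26} × {70, 71} = {(26,70), (26,71)}
  {26, 27} × {71} = {(26,71), (27,71)}
  {26} × {70, 71, 72} = {(26,70), (26,71), (26,72)}
  {26, 27} × {70, 71} = {(26,70), (26,71), (27,70), (27,71)}
  {26, 27} × {70, 71, 72} = {(26,70), (26,71), (26,72), (27,70), (27,71), (27,72)}
These 7 distinct sets form the basis B.
Close under arbitrary unions to get τ_{X×Y}; counting gives |τ_{X×Y}| = 10.


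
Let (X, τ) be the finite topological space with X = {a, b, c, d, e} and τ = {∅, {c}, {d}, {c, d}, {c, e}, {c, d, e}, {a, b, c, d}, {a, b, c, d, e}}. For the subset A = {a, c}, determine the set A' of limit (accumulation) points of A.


A' = {a, b, e}

For each x ∈ X, list the open sets U ∈ τ with x ∈ U, then check whether U ∩ (A ∖ {x}) ≠ ∅ for every such U.
  x = a: opens ∋ x are {a, b, c, d}, {a, b, c, d, e}; each meets A ∖ {a}, so x IS a limit point.
  x = b: opens ∋ x are {a, b, c, d}, {a, b, c, d, e}; each meets A ∖ {b}, so x IS a limit point.
  x = c: open {c} ∋ x has {c} ∩ (A ∖ {c}) = ∅, so x is NOT a limit point.
  x = d: open {d} ∋ x has {d} ∩ (A ∖ {d}) = ∅, so x is NOT a limit point.
  x = e: opens ∋ x are {c, e}, {c, d, e}, {a, b, c, d, e}; each meets A ∖ {e}, so x IS a limit point.
Collecting: A' = {a, b, e}.


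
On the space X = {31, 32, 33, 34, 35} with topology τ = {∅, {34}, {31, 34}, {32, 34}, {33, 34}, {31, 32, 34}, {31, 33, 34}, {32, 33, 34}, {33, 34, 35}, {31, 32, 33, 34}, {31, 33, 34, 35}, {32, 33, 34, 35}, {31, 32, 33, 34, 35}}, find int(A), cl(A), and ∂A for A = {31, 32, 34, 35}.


int(A) = {31, 32, 34}, cl(A) = {31, 32, 33, 34, 35}, ∂A = {33, 35}.

Closed sets in (X, τ) are complements of opens:
  closed(X, τ) = {∅, {31}, {32}, {35}, {31, 32}, {31, 35}, {32, 35}, {33, 35}, {31, 32, 35}, {31, 33, 35}, {32, 33, 35}, {31, 32, 33, 35}, {31, 32, 33, 34, 35}}.
int(A) = ⋃ {U ∈ τ : U ⊆ A}. Opens contained in A: ∅, {34}, {31, 34}, {32, 34}, {31, 32, 34}.
Taking the union of these: int(A) = {31, 32, 34}.
cl(A) = ⋂ {C closed : A ⊆ C}. Closed sets containing A: {31, 32, 33, 34, 35}.
Intersecting these: cl(A) = {31, 32, 33, 34, 35}.
∂A = cl(A) ∖ int(A) = {31, 32, 33, 34, 35} ∖ {31, 32, 34} = {33, 35}.


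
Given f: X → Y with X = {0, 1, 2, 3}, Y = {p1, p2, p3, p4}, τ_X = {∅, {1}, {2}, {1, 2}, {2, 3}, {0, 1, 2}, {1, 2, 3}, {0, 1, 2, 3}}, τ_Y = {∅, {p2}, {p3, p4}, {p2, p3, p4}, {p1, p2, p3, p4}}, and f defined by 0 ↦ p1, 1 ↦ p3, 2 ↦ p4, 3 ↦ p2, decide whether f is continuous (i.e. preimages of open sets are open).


f is NOT continuous.

Compute f^{-1}(U) for each U ∈ τ_Y:
  U = ∅: f^{-1}(U) = ∅ ∈ τ_X ✓.
  U = {p2}: f^{-1}(U) = {3} ∉ τ_X ✗.
  U = {p3, p4}: f^{-1}(U) = {1, 2} ∈ τ_X ✓.
  U = {p2, p3, p4}: f^{-1}(U) = {1, 2, 3} ∈ τ_X ✓.
  U = {p1, p2, p3, p4}: f^{-1}(U) = {0, 1, 2, 3} ∈ τ_X ✓.
Found U = {p2} with f^{-1}(U) = {3} not in τ_X. Therefore f is NOT continuous.


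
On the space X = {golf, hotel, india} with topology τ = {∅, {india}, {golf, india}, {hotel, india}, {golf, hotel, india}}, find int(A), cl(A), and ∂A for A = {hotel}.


int(A) = ∅, cl(A) = {hotel}, ∂A = {hotel}.

Closed sets in (X, τ) are complements of opens:
  closed(X, τ) = {∅, {golf}, {hotel}, {golf, hotel}, {golf, hotel, india}}.
int(A) = ⋃ {U ∈ τ : U ⊆ A}. Opens contained in A: ∅.
Taking the union of these: int(A) = ∅.
cl(A) = ⋂ {C closed : A ⊆ C}. Closed sets containing A: {hotel}, {golf, hotel}, {golf, hotel, india}.
Intersecting these: cl(A) = {hotel}.
∂A = cl(A) ∖ int(A) = {hotel} ∖ ∅ = {hotel}.


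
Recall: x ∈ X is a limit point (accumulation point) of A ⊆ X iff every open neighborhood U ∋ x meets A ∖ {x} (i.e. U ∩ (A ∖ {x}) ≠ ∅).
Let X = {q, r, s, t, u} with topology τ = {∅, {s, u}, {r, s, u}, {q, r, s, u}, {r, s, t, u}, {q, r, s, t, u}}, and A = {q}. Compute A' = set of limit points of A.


A' = ∅

For each x ∈ X, list the open sets U ∈ τ with x ∈ U, then check whether U ∩ (A ∖ {x}) ≠ ∅ for every such U.
  x = q: open {q, r, s, u} ∋ x has {q, r, s, u} ∩ (A ∖ {q}) = ∅, so x is NOT a limit point.
  x = r: open {r, s, u} ∋ x has {r, s, u} ∩ (A ∖ {r}) = ∅, so x is NOT a limit point.
  x = s: open {s, u} ∋ x has {s, u} ∩ (A ∖ {s}) = ∅, so x is NOT a limit point.
  x = t: open {r, s, t, u} ∋ x has {r, s, t, u} ∩ (A ∖ {t}) = ∅, so x is NOT a limit point.
  x = u: open {s, u} ∋ x has {s, u} ∩ (A ∖ {u}) = ∅, so x is NOT a limit point.
Collecting: A' = ∅.


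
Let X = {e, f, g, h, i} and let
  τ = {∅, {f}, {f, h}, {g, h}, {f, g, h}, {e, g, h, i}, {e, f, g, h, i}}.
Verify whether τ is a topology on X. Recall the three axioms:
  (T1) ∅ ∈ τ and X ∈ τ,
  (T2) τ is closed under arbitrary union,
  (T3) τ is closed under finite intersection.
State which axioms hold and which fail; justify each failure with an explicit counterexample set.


τ is NOT a topology on X.

Axiom (T1): ∅ ∈ τ? Yes; X ∈ τ? Yes.
Axiom (T2/T3): check pairwise unions and intersections of members of τ.
Counterexample for (T3): {f, h} ∩ {g, h} = {h} ∉ τ. Therefore τ is NOT a topology.


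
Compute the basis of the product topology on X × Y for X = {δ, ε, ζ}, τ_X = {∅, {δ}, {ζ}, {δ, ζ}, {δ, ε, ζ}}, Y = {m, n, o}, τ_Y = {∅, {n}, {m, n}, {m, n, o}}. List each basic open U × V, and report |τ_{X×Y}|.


Basis B = {∅ × ∅, {δ} × {n}, {ζ} × {n}, {δ} × {m, n}, {δ, ζ} × {n}, {ζ} × {m, n}, {δ} × {m, n, o}, {δ, ε, ζ} × {n}, {ζ} × {m, n, o}, {δ, ζ} × {m, n}, {δ, ζ} × {m, n, o}, {δ, ε, ζ} × {m, n}, {δ, ε, ζ} × {m, n, o}}; |τ_{X×Y}| = 30.

Enumerate products U × V with U ∈ τ_X, V ∈ τ_Y (deduplicated):
  ∅ × ∅ = {} (∅)
  {δ} × {n} = {(δ,n)}
  {ζ} × {n} = {(ζ,n)}
  {δ} × {m, n} = {(δ,m), (δ,n)}
  {δ, ζ} × {n} = {(δ,n), (ζ,n)}
  {ζ} × {m, n} = {(ζ,m), (ζ,n)}
  {δ} × {m, n, o} = {(δ,m), (δ,n), (δ,o)}
  {δ, ε, ζ} × {n} = {(δ,n), (ε,n), (ζ,n)}
  {ζ} × {m, n, o} = {(ζ,m), (ζ,n), (ζ,o)}
  {δ, ζ} × {m, n} = {(δ,m), (δ,n), (ζ,m), (ζ,n)}
  {δ, ζ} × {m, n, o} = {(δ,m), (δ,n), (δ,o), (ζ,m), (ζ,n), (ζ,o)}
  {δ, ε, ζ} × {m, n} = {(δ,m), (δ,n), (ε,m), (ε,n), (ζ,m), (ζ,n)}
  {δ, ε, ζ} × {m, n, o} = {(δ,m), (δ,n), (δ,o), (ε,m), (ε,n), (ε,o), (ζ,m), (ζ,n), (ζ,o)}
These 13 distinct sets form the basis B.
Close under arbitrary unions to get τ_{X×Y}; counting gives |τ_{X×Y}| = 30.


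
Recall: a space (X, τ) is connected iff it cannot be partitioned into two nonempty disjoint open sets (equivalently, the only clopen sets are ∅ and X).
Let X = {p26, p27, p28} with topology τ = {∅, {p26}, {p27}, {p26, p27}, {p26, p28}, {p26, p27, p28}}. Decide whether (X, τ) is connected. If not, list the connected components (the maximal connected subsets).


(X, τ) is disconnected; components = [{p27}, {p26, p28}].

Find clopen sets (U ∈ τ with X ∖ U ∈ τ):
  U = ∅, X ∖ U = {p26, p27, p28} — both open, so U is clopen.
  U = {p27}, X ∖ U = {p26, p28} — both open, so U is clopen.
  U = {p26, p28}, X ∖ U = {p27} — both open, so U is clopen.
  U = {p26, p27, p28}, X ∖ U = ∅ — both open, so U is clopen.
Nontrivial clopen(s) exist: e.g. {p26, p28}. So (X, τ) is disconnected.
Compute connected components by grouping points that agree on all clopens:
  component: {p27}
  component: {p26, p28}


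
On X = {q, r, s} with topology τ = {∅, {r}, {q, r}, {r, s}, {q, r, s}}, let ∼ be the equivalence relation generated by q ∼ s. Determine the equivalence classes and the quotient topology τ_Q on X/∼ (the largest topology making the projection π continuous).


X/∼ = {[q=s], [r]}; |τ_Q| = 3.

Equivalence classes: [q=s], [r].
Quotient map π: X → X/∼ sends q ↦ [q=s], r ↦ [r], s ↦ [q=s].
For each subset V ⊆ X/∼, compute π^{-1}(V) ⊆ X and check whether π^{-1}(V) ∈ τ. V is open in τ_Q iff π^{-1}(V) ∈ τ.
  V = {}: π^{-1}(V) = ∅ ∈ τ ✓.
  V = {[q=s]}: π^{-1}(V) = {q, s} ∉ τ ✗.
  V = {[r]}: π^{-1}(V) = {r} ∈ τ ✓.
  V = {[q=s], [r]}: π^{-1}(V) = {q, r, s} ∈ τ ✓.
Open sets in the quotient: τ_Q = {{}, {[r]}, {[q=s], [r]}} (3 elements).


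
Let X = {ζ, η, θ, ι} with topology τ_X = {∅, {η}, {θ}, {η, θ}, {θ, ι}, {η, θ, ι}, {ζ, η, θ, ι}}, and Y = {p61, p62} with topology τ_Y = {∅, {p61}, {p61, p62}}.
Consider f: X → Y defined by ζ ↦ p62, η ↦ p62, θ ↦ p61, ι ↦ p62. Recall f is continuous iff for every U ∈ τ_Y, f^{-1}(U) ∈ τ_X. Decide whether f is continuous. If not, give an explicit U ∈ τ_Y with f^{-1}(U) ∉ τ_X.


f IS continuous.

Compute f^{-1}(U) for each U ∈ τ_Y:
  U = ∅: f^{-1}(U) = ∅ ∈ τ_X ✓.
  U = {p61}: f^{-1}(U) = {θ} ∈ τ_X ✓.
  U = {p61, p62}: f^{-1}(U) = {ζ, η, θ, ι} ∈ τ_X ✓.
Every preimage lies in τ_X, so f IS continuous.


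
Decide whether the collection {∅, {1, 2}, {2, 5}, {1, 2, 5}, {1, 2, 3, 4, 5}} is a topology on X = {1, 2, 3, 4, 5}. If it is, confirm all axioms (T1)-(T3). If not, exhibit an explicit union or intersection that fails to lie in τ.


τ is NOT a topology on X.

Axiom (T1): ∅ ∈ τ? Yes; X ∈ τ? Yes.
Axiom (T2/T3): check pairwise unions and intersections of members of τ.
Counterexample for (T3): {1, 2} ∩ {2, 5} = {2} ∉ τ. Therefore τ is NOT a topology.


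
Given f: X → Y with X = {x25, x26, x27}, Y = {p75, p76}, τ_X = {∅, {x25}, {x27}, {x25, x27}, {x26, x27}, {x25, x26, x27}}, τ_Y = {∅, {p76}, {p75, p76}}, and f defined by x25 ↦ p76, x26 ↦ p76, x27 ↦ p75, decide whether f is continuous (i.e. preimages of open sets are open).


f is NOT continuous.

Compute f^{-1}(U) for each U ∈ τ_Y:
  U = ∅: f^{-1}(U) = ∅ ∈ τ_X ✓.
  U = {p76}: f^{-1}(U) = {x25, x26} ∉ τ_X ✗.
  U = {p75, p76}: f^{-1}(U) = {x25, x26, x27} ∈ τ_X ✓.
Found U = {p76} with f^{-1}(U) = {x25, x26} not in τ_X. Therefore f is NOT continuous.


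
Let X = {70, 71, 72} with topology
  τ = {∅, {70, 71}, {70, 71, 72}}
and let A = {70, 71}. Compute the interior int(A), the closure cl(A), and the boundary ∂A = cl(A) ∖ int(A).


int(A) = {70, 71}, cl(A) = {70, 71, 72}, ∂A = {72}.

Closed sets in (X, τ) are complements of opens:
  closed(X, τ) = {∅, {72}, {70, 71, 72}}.
int(A) = ⋃ {U ∈ τ : U ⊆ A}. Opens contained in A: ∅, {70, 71}.
Taking the union of these: int(A) = {70, 71}.
cl(A) = ⋂ {C closed : A ⊆ C}. Closed sets containing A: {70, 71, 72}.
Intersecting these: cl(A) = {70, 71, 72}.
∂A = cl(A) ∖ int(A) = {70, 71, 72} ∖ {70, 71} = {72}.


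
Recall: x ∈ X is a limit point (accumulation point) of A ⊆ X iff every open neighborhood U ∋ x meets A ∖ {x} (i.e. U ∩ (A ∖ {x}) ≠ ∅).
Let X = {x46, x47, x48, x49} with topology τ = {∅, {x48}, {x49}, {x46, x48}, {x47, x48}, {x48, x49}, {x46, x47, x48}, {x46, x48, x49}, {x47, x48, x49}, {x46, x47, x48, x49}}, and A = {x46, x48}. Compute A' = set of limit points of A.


A' = {x46, x47}

For each x ∈ X, list the open sets U ∈ τ with x ∈ U, then check whether U ∩ (A ∖ {x}) ≠ ∅ for every such U.
  x = x46: opens ∋ x are {x46, x48}, {x46, x47, x48}, {x46, x48, x49}, {x46, x47, x48, x49}; each meets A ∖ {x46}, so x IS a limit point.
  x = x47: opens ∋ x are {x47, x48}, {x46, x47, x48}, {x47, x48, x49}, {x46, x47, x48, x49}; each meets A ∖ {x47}, so x IS a limit point.
  x = x48: open {x48} ∋ x has {x48} ∩ (A ∖ {x48}) = ∅, so x is NOT a limit point.
  x = x49: open {x49} ∋ x has {x49} ∩ (A ∖ {x49}) = ∅, so x is NOT a limit point.
Collecting: A' = {x46, x47}.


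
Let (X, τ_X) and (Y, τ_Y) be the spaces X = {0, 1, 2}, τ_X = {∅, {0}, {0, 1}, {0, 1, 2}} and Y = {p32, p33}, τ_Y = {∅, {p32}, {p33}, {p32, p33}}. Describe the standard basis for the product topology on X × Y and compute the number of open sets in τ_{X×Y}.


Basis B = {∅ × ∅, {0} × {p32}, {0} × {p33}, {0} × {p32, p33}, {0, 1} × {p32}, {0, 1} × {p33}, {0, 1, 2} × {p32}, {0, 1, 2} × {p33}, {0, 1} × {p32, p33}, {0, 1, 2} × {p32, p33}}; |τ_{X×Y}| = 16.

Enumerate products U × V with U ∈ τ_X, V ∈ τ_Y (deduplicated):
  ∅ × ∅ = {} (∅)
  {0} × {p32} = {(0,p32)}
  {0} × {p33} = {(0,p33)}
  {0} × {p32, p33} = {(0,p32), (0,p33)}
  {0, 1} × {p32} = {(0,p32), (1,p32)}
  {0, 1} × {p33} = {(0,p33), (1,p33)}
  {0, 1, 2} × {p32} = {(0,p32), (1,p32), (2,p32)}
  {0, 1, 2} × {p33} = {(0,p33), (1,p33), (2,p33)}
  {0, 1} × {p32, p33} = {(0,p32), (0,p33), (1,p32), (1,p33)}
  {0, 1, 2} × {p32, p33} = {(0,p32), (0,p33), (1,p32), (1,p33), (2,p32), (2,p33)}
These 10 distinct sets form the basis B.
Close under arbitrary unions to get τ_{X×Y}; counting gives |τ_{X×Y}| = 16.


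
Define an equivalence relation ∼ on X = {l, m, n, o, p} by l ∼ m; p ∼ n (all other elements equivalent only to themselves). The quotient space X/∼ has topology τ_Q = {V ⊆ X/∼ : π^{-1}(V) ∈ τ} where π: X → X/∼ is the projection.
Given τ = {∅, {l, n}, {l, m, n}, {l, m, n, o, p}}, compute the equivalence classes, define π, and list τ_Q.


X/∼ = {[l=m], [n=p], [o]}; |τ_Q| = 2.

Equivalence classes: [l=m], [n=p], [o].
Quotient map π: X → X/∼ sends l ↦ [l=m], m ↦ [l=m], n ↦ [n=p], o ↦ [o], p ↦ [n=p].
For each subset V ⊆ X/∼, compute π^{-1}(V) ⊆ X and check whether π^{-1}(V) ∈ τ. V is open in τ_Q iff π^{-1}(V) ∈ τ.
  V = {}: π^{-1}(V) = ∅ ∈ τ ✓.
  V = {[l=m]}: π^{-1}(V) = {l, m} ∉ τ ✗.
  V = {[n=p]}: π^{-1}(V) = {n, p} ∉ τ ✗.
  V = {[l=m], [n=p]}: π^{-1}(V) = {l, m, n, p} ∉ τ ✗.
  V = {[o]}: π^{-1}(V) = {o} ∉ τ ✗.
  V = {[l=m], [o]}: π^{-1}(V) = {l, m, o} ∉ τ ✗.
  V = {[n=p], [o]}: π^{-1}(V) = {n, o, p} ∉ τ ✗.
  V = {[l=m], [n=p], [o]}: π^{-1}(V) = {l, m, n, o, p} ∈ τ ✓.
Open sets in the quotient: τ_Q = {{}, {[l=m], [n=p], [o]}} (2 elements).


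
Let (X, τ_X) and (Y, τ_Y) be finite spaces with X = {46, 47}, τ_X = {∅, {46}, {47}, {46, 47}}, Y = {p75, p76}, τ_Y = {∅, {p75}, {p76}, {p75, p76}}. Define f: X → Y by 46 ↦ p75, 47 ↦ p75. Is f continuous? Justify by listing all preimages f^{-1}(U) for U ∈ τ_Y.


f IS continuous.

Compute f^{-1}(U) for each U ∈ τ_Y:
  U = ∅: f^{-1}(U) = ∅ ∈ τ_X ✓.
  U = {p75}: f^{-1}(U) = {46, 47} ∈ τ_X ✓.
  U = {p76}: f^{-1}(U) = ∅ ∈ τ_X ✓.
  U = {p75, p76}: f^{-1}(U) = {46, 47} ∈ τ_X ✓.
Every preimage lies in τ_X, so f IS continuous.


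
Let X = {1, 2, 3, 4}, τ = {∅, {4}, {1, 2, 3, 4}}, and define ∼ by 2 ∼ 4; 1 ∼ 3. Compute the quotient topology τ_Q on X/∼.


X/∼ = {[1=3], [2=4]}; |τ_Q| = 2.

Equivalence classes: [1=3], [2=4].
Quotient map π: X → X/∼ sends 1 ↦ [1=3], 2 ↦ [2=4], 3 ↦ [1=3], 4 ↦ [2=4].
For each subset V ⊆ X/∼, compute π^{-1}(V) ⊆ X and check whether π^{-1}(V) ∈ τ. V is open in τ_Q iff π^{-1}(V) ∈ τ.
  V = {}: π^{-1}(V) = ∅ ∈ τ ✓.
  V = {[1=3]}: π^{-1}(V) = {1, 3} ∉ τ ✗.
  V = {[2=4]}: π^{-1}(V) = {2, 4} ∉ τ ✗.
  V = {[1=3], [2=4]}: π^{-1}(V) = {1, 2, 3, 4} ∈ τ ✓.
Open sets in the quotient: τ_Q = {{}, {[1=3], [2=4]}} (2 elements).


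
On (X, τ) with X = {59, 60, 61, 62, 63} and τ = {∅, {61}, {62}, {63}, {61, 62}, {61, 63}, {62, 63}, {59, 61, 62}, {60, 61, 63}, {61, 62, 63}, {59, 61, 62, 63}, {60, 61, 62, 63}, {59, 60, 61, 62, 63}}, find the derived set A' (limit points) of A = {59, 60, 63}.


A' = {60}

For each x ∈ X, list the open sets U ∈ τ with x ∈ U, then check whether U ∩ (A ∖ {x}) ≠ ∅ for every such U.
  x = 59: open {59, 61, 62} ∋ x has {59, 61, 62} ∩ (A ∖ {59}) = ∅, so x is NOT a limit point.
  x = 60: opens ∋ x are {60, 61, 63}, {60, 61, 62, 63}, {59, 60, 61, 62, 63}; each meets A ∖ {60}, so x IS a limit point.
  x = 61: open {61} ∋ x has {61} ∩ (A ∖ {61}) = ∅, so x is NOT a limit point.
  x = 62: open {62} ∋ x has {62} ∩ (A ∖ {62}) = ∅, so x is NOT a limit point.
  x = 63: open {63} ∋ x has {63} ∩ (A ∖ {63}) = ∅, so x is NOT a limit point.
Collecting: A' = {60}.


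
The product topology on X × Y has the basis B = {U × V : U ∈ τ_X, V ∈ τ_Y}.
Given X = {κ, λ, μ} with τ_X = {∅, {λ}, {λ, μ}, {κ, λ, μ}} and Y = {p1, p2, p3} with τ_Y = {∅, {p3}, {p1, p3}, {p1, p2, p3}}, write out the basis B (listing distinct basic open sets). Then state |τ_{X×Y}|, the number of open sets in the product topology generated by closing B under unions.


Basis B = {∅ × ∅, {λ} × {p3}, {λ} × {p1, p3}, {λ, μ} × {p3}, {κ, λ, μ} × {p3}, {λ} × {p1, p2, p3}, {λ, μ} × {p1, p3}, {κ, λ, μ} × {p1, p3}, {λ, μ} × {p1, p2, p3}, {κ, λ, μ} × {p1, p2, p3}}; |τ_{X×Y}| = 20.

Enumerate products U × V with U ∈ τ_X, V ∈ τ_Y (deduplicated):
  ∅ × ∅ = {} (∅)
  {λ} × {p3} = {(λ,p3)}
  {λ} × {p1, p3} = {(λ,p1), (λ,p3)}
  {λ, μ} × {p3} = {(λ,p3), (μ,p3)}
  {κ, λ, μ} × {p3} = {(κ,p3), (λ,p3), (μ,p3)}
  {λ} × {p1, p2, p3} = {(λ,p1), (λ,p2), (λ,p3)}
  {λ, μ} × {p1, p3} = {(λ,p1), (λ,p3), (μ,p1), (μ,p3)}
  {κ, λ, μ} × {p1, p3} = {(κ,p1), (κ,p3), (λ,p1), (λ,p3), (μ,p1), (μ,p3)}
  {λ, μ} × {p1, p2, p3} = {(λ,p1), (λ,p2), (λ,p3), (μ,p1), (μ,p2), (μ,p3)}
  {κ, λ, μ} × {p1, p2, p3} = {(κ,p1), (κ,p2), (κ,p3), (λ,p1), (λ,p2), (λ,p3), (μ,p1), (μ,p2), (μ,p3)}
These 10 distinct sets form the basis B.
Close under arbitrary unions to get τ_{X×Y}; counting gives |τ_{X×Y}| = 20.


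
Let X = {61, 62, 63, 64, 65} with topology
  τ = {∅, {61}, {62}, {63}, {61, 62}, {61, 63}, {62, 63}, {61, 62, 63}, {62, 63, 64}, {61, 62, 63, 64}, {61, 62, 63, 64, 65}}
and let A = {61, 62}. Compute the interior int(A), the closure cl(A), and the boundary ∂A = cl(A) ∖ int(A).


int(A) = {61, 62}, cl(A) = {61, 62, 64, 65}, ∂A = {64, 65}.

Closed sets in (X, τ) are complements of opens:
  closed(X, τ) = {∅, {65}, {61, 65}, {64, 65}, {61, 64, 65}, {62, 64, 65}, {63, 64, 65}, {61, 62, 64, 65}, {61, 63, 64, 65}, {62, 63, 64, 65}, {61, 62, 63, 64, 65}}.
int(A) = ⋃ {U ∈ τ : U ⊆ A}. Opens contained in A: ∅, {61}, {62}, {61, 62}.
Taking the union of these: int(A) = {61, 62}.
cl(A) = ⋂ {C closed : A ⊆ C}. Closed sets containing A: {61, 62, 64, 65}, {61, 62, 63, 64, 65}.
Intersecting these: cl(A) = {61, 62, 64, 65}.
∂A = cl(A) ∖ int(A) = {61, 62, 64, 65} ∖ {61, 62} = {64, 65}.


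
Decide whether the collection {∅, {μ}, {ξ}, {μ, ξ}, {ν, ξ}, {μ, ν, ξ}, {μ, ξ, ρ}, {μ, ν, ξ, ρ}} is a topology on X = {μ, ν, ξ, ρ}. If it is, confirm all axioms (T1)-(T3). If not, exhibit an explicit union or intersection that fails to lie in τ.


τ IS a topology on X.

Axiom (T1): ∅ ∈ τ? Yes; X ∈ τ? Yes.
Axiom (T2/T3): check pairwise unions and intersections of members of τ.
All pairwise intersections and unions checked — each lies in τ. Therefore τ satisfies (T1), (T2), (T3): it IS a topology on X.


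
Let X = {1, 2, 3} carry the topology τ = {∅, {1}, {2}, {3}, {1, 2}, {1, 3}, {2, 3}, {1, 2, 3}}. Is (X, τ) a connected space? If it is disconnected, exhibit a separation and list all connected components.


(X, τ) is disconnected; components = [{1}, {2}, {3}].

Find clopen sets (U ∈ τ with X ∖ U ∈ τ):
  U = ∅, X ∖ U = {1, 2, 3} — both open, so U is clopen.
  U = {1}, X ∖ U = {2, 3} — both open, so U is clopen.
  U = {2}, X ∖ U = {1, 3} — both open, so U is clopen.
  U = {3}, X ∖ U = {1, 2} — both open, so U is clopen.
  U = {1, 2}, X ∖ U = {3} — both open, so U is clopen.
  U = {1, 3}, X ∖ U = {2} — both open, so U is clopen.
  U = {2, 3}, X ∖ U = {1} — both open, so U is clopen.
  U = {1, 2, 3}, X ∖ U = ∅ — both open, so U is clopen.
Nontrivial clopen(s) exist: e.g. {2}. So (X, τ) is disconnected.
Compute connected components by grouping points that agree on all clopens:
  component: {1}
  component: {2}
  component: {3}


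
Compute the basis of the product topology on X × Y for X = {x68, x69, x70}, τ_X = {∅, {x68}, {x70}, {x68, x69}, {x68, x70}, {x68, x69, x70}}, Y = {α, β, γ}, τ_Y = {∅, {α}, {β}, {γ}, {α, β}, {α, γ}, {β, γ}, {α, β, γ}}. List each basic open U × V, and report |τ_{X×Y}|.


Basis B = {∅ × ∅, {x68} × {α}, {x68} × {β}, {x68} × {γ}, {x70} × {α}, {x70} × {β}, {x70} × {γ}, {x68} × {α, β}, {x68} × {α, γ}, {x68, x69} × {α}, {x68, x70} × {α}, {x68} × {β, γ}, {x68, x69} × {β}, {x68, x70} × {β}, {x68, x69} × {γ}, {x68, x70} × {γ}, {x70} × {α, β}, {x70} × {α, γ}, {x70} × {β, γ}, {x68} × {α, β, γ}, {x68, x69, x70} × {α}, {x68, x69, x70} × {β}, {x68, x69, x70} × {γ}, {x70} × {α, β, γ}, {x68, x69} × {α, β}, {x68, x70} × {α, β}, {x68, x69} × {α, γ}, {x68, x70} × {α, γ}, {x68, x69} × {β, γ}, {x68, x70} × {β, γ}, {x68, x69} × {α, β, γ}, {x68, x70} × {α, β, γ}, {x68, x69, x70} × {α, β}, {x68, x69, x70} × {α, γ}, {x68, x69, x70} × {β, γ}, {x68, x69, x70} × {α, β, γ}}; |τ_{X×Y}| = 216.

Enumerate products U × V with U ∈ τ_X, V ∈ τ_Y (deduplicated):
  ∅ × ∅ = {} (∅)
  {x68} × {α} = {(x68,α)}
  {x68} × {β} = {(x68,β)}
  {x68} × {γ} = {(x68,γ)}
  {x70} × {α} = {(x70,α)}
  {x70} × {β} = {(x70,β)}
  {x70} × {γ} = {(x70,γ)}
  {x68} × {α, β} = {(x68,α), (x68,β)}
  {x68} × {α, γ} = {(x68,α), (x68,γ)}
  {x68, x69} × {α} = {(x68,α), (x69,α)}
  {x68, x70} × {α} = {(x68,α), (x70,α)}
  {x68} × {β, γ} = {(x68,β), (x68,γ)}
  {x68, x69} × {β} = {(x68,β), (x69,β)}
  {x68, x70} × {β} = {(x68,β), (x70,β)}
  {x68, x69} × {γ} = {(x68,γ), (x69,γ)}
  {x68, x70} × {γ} = {(x68,γ), (x70,γ)}
  {x70} × {α, β} = {(x70,α), (x70,β)}
  {x70} × {α, γ} = {(x70,α), (x70,γ)}
  {x70} × {β, γ} = {(x70,β), (x70,γ)}
  {x68} × {α, β, γ} = {(x68,α), (x68,β), (x68,γ)}
  {x68, x69, x70} × {α} = {(x68,α), (x69,α), (x70,α)}
  {x68, x69, x70} × {β} = {(x68,β), (x69,β), (x70,β)}
  {x68, x69, x70} × {γ} = {(x68,γ), (x69,γ), (x70,γ)}
  {x70} × {α, β, γ} = {(x70,α), (x70,β), (x70,γ)}
  {x68, x69} × {α, β} = {(x68,α), (x68,β), (x69,α), (x69,β)}
  {x68, x70} × {α, β} = {(x68,α), (x68,β), (x70,α), (x70,β)}
  {x68, x69} × {α, γ} = {(x68,α), (x68,γ), (x69,α), (x69,γ)}
  {x68, x70} × {α, γ} = {(x68,α), (x68,γ), (x70,α), (x70,γ)}
  {x68, x69} × {β, γ} = {(x68,β), (x68,γ), (x69,β), (x69,γ)}
  {x68, x70} × {β, γ} = {(x68,β), (x68,γ), (x70,β), (x70,γ)}
  {x68, x69} × {α, β, γ} = {(x68,α), (x68,β), (x68,γ), (x69,α), (x69,β), (x69,γ)}
  {x68, x70} × {α, β, γ} = {(x68,α), (x68,β), (x68,γ), (x70,α), (x70,β), (x70,γ)}
  {x68, x69, x70} × {α, β} = {(x68,α), (x68,β), (x69,α), (x69,β), (x70,α), (x70,β)}
  {x68, x69, x70} × {α, γ} = {(x68,α), (x68,γ), (x69,α), (x69,γ), (x70,α), (x70,γ)}
  {x68, x69, x70} × {β, γ} = {(x68,β), (x68,γ), (x69,β), (x69,γ), (x70,β), (x70,γ)}
  {x68, x69, x70} × {α, β, γ} = {(x68,α), (x68,β), (x68,γ), (x69,α), (x69,β), (x69,γ), (x70,α), (x70,β), (x70,γ)}
These 36 distinct sets form the basis B.
Close under arbitrary unions to get τ_{X×Y}; counting gives |τ_{X×Y}| = 216.


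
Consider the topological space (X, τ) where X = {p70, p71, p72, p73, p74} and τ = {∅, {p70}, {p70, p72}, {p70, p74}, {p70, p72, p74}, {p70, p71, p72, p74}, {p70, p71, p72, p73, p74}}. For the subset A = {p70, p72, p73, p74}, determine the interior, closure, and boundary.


int(A) = {p70, p72, p74}, cl(A) = {p70, p71, p72, p73, p74}, ∂A = {p71, p73}.

Closed sets in (X, τ) are complements of opens:
  closed(X, τ) = {∅, {p73}, {p71, p73}, {p71, p72, p73}, {p71, p73, p74}, {p71, p72, p73, p74}, {p70, p71, p72, p73, p74}}.
int(A) = ⋃ {U ∈ τ : U ⊆ A}. Opens contained in A: ∅, {p70}, {p70, p72}, {p70, p74}, {p70, p72, p74}.
Taking the union of these: int(A) = {p70, p72, p74}.
cl(A) = ⋂ {C closed : A ⊆ C}. Closed sets containing A: {p70, p71, p72, p73, p74}.
Intersecting these: cl(A) = {p70, p71, p72, p73, p74}.
∂A = cl(A) ∖ int(A) = {p70, p71, p72, p73, p74} ∖ {p70, p72, p74} = {p71, p73}.


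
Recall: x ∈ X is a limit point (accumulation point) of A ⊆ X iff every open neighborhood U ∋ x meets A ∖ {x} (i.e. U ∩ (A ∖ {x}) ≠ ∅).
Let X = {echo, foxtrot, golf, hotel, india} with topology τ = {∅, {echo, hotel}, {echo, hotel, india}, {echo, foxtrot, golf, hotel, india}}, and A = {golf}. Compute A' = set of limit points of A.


A' = {foxtrot}

For each x ∈ X, list the open sets U ∈ τ with x ∈ U, then check whether U ∩ (A ∖ {x}) ≠ ∅ for every such U.
  x = echo: open {echo, hotel} ∋ x has {echo, hotel} ∩ (A ∖ {echo}) = ∅, so x is NOT a limit point.
  x = foxtrot: opens ∋ x are {echo, foxtrot, golf, hotel, india}; each meets A ∖ {foxtrot}, so x IS a limit point.
  x = golf: open {echo, foxtrot, golf, hotel, india} ∋ x has {echo, foxtrot, golf, hotel, india} ∩ (A ∖ {golf}) = ∅, so x is NOT a limit point.
  x = hotel: open {echo, hotel} ∋ x has {echo, hotel} ∩ (A ∖ {hotel}) = ∅, so x is NOT a limit point.
  x = india: open {echo, hotel, india} ∋ x has {echo, hotel, india} ∩ (A ∖ {india}) = ∅, so x is NOT a limit point.
Collecting: A' = {foxtrot}.


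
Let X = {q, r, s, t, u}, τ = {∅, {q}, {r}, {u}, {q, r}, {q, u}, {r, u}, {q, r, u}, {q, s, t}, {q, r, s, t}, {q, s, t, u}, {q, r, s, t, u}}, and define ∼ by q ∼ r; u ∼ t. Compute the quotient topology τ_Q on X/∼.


X/∼ = {[q=r], [s], [t=u]}; |τ_Q| = 3.

Equivalence classes: [q=r], [s], [t=u].
Quotient map π: X → X/∼ sends q ↦ [q=r], r ↦ [q=r], s ↦ [s], t ↦ [t=u], u ↦ [t=u].
For each subset V ⊆ X/∼, compute π^{-1}(V) ⊆ X and check whether π^{-1}(V) ∈ τ. V is open in τ_Q iff π^{-1}(V) ∈ τ.
  V = {}: π^{-1}(V) = ∅ ∈ τ ✓.
  V = {[q=r]}: π^{-1}(V) = {q, r} ∈ τ ✓.
  V = {[s]}: π^{-1}(V) = {s} ∉ τ ✗.
  V = {[q=r], [s]}: π^{-1}(V) = {q, r, s} ∉ τ ✗.
  V = {[t=u]}: π^{-1}(V) = {t, u} ∉ τ ✗.
  V = {[q=r], [t=u]}: π^{-1}(V) = {q, r, t, u} ∉ τ ✗.
  V = {[s], [t=u]}: π^{-1}(V) = {s, t, u} ∉ τ ✗.
  V = {[q=r], [s], [t=u]}: π^{-1}(V) = {q, r, s, t, u} ∈ τ ✓.
Open sets in the quotient: τ_Q = {{}, {[q=r]}, {[q=r], [s], [t=u]}} (3 elements).


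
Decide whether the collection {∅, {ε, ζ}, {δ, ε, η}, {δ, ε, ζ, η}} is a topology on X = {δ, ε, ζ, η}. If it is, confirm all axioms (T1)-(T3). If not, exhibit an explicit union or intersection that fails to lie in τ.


τ is NOT a topology on X.

Axiom (T1): ∅ ∈ τ? Yes; X ∈ τ? Yes.
Axiom (T2/T3): check pairwise unions and intersections of members of τ.
Counterexample for (T3): {ε, ζ} ∩ {δ, ε, η} = {ε} ∉ τ. Therefore τ is NOT a topology.


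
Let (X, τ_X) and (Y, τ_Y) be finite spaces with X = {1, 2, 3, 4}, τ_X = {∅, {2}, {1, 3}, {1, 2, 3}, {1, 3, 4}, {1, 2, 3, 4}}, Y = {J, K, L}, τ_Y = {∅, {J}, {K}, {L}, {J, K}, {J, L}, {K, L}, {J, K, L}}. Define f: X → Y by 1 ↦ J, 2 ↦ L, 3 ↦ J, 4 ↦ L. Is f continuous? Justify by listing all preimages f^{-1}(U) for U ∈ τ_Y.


f is NOT continuous.

Compute f^{-1}(U) for each U ∈ τ_Y:
  U = ∅: f^{-1}(U) = ∅ ∈ τ_X ✓.
  U = {J}: f^{-1}(U) = {1, 3} ∈ τ_X ✓.
  U = {K}: f^{-1}(U) = ∅ ∈ τ_X ✓.
  U = {L}: f^{-1}(U) = {2, 4} ∉ τ_X ✗.
  U = {J, K}: f^{-1}(U) = {1, 3} ∈ τ_X ✓.
  U = {J, L}: f^{-1}(U) = {1, 2, 3, 4} ∈ τ_X ✓.
  U = {K, L}: f^{-1}(U) = {2, 4} ∉ τ_X ✗.
  U = {J, K, L}: f^{-1}(U) = {1, 2, 3, 4} ∈ τ_X ✓.
Found U = {L} with f^{-1}(U) = {2, 4} not in τ_X. Therefore f is NOT continuous.


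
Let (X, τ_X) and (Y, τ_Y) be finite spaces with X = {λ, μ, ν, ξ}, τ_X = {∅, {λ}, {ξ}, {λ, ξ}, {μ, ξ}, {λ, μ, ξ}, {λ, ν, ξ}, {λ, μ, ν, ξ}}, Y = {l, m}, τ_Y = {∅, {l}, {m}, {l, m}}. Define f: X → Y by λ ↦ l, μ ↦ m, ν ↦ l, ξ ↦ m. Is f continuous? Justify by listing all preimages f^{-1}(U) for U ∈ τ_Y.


f is NOT continuous.

Compute f^{-1}(U) for each U ∈ τ_Y:
  U = ∅: f^{-1}(U) = ∅ ∈ τ_X ✓.
  U = {l}: f^{-1}(U) = {λ, ν} ∉ τ_X ✗.
  U = {m}: f^{-1}(U) = {μ, ξ} ∈ τ_X ✓.
  U = {l, m}: f^{-1}(U) = {λ, μ, ν, ξ} ∈ τ_X ✓.
Found U = {l} with f^{-1}(U) = {λ, ν} not in τ_X. Therefore f is NOT continuous.


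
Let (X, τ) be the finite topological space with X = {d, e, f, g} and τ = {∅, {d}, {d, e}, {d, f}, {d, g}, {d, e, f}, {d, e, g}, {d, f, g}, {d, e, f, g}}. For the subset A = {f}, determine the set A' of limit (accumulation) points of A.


A' = ∅

For each x ∈ X, list the open sets U ∈ τ with x ∈ U, then check whether U ∩ (A ∖ {x}) ≠ ∅ for every such U.
  x = d: open {d} ∋ x has {d} ∩ (A ∖ {d}) = ∅, so x is NOT a limit point.
  x = e: open {d, e} ∋ x has {d, e} ∩ (A ∖ {e}) = ∅, so x is NOT a limit point.
  x = f: open {d, f} ∋ x has {d, f} ∩ (A ∖ {f}) = ∅, so x is NOT a limit point.
  x = g: open {d, g} ∋ x has {d, g} ∩ (A ∖ {g}) = ∅, so x is NOT a limit point.
Collecting: A' = ∅.


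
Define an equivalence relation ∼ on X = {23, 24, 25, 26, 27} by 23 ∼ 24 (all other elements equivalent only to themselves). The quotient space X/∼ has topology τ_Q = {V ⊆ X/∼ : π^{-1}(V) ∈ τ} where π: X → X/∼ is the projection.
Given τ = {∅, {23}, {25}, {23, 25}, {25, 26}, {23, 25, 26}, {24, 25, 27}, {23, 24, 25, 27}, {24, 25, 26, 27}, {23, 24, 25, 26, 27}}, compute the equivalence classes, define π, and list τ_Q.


X/∼ = {[23=24], [25], [26], [27]}; |τ_Q| = 5.

Equivalence classes: [23=24], [25], [26], [27].
Quotient map π: X → X/∼ sends 23 ↦ [23=24], 24 ↦ [23=24], 25 ↦ [25], 26 ↦ [26], 27 ↦ [27].
For each subset V ⊆ X/∼, compute π^{-1}(V) ⊆ X and check whether π^{-1}(V) ∈ τ. V is open in τ_Q iff π^{-1}(V) ∈ τ.
  V = {}: π^{-1}(V) = ∅ ∈ τ ✓.
  V = {[23=24]}: π^{-1}(V) = {23, 24} ∉ τ ✗.
  V = {[25]}: π^{-1}(V) = {25} ∈ τ ✓.
  V = {[23=24], [25]}: π^{-1}(V) = {23, 24, 25} ∉ τ ✗.
  V = {[26]}: π^{-1}(V) = {26} ∉ τ ✗.
  V = {[23=24], [26]}: π^{-1}(V) = {23, 24, 26} ∉ τ ✗.
  V = {[25], [26]}: π^{-1}(V) = {25, 26} ∈ τ ✓.
  V = {[23=24], [25], [26]}: π^{-1}(V) = {23, 24, 25, 26} ∉ τ ✗.
  V = {[27]}: π^{-1}(V) = {27} ∉ τ ✗.
  V = {[23=24], [27]}: π^{-1}(V) = {23, 24, 27} ∉ τ ✗.
  V = {[25], [27]}: π^{-1}(V) = {25, 27} ∉ τ ✗.
  V = {[23=24], [25], [27]}: π^{-1}(V) = {23, 24, 25, 27} ∈ τ ✓.
  V = {[26], [27]}: π^{-1}(V) = {26, 27} ∉ τ ✗.
  V = {[23=24], [26], [27]}: π^{-1}(V) = {23, 24, 26, 27} ∉ τ ✗.
  V = {[25], [26], [27]}: π^{-1}(V) = {25, 26, 27} ∉ τ ✗.
  V = {[23=24], [25], [26], [27]}: π^{-1}(V) = {23, 24, 25, 26, 27} ∈ τ ✓.
Open sets in the quotient: τ_Q = {{}, {[25]}, {[25], [26]}, {[23=24], [25], [27]}, {[23=24], [25], [26], [27]}} (5 elements).


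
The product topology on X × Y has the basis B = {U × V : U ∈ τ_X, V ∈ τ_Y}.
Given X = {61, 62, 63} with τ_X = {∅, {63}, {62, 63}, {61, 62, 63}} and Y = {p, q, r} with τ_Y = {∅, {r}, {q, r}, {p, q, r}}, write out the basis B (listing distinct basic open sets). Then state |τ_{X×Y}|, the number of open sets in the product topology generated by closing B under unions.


Basis B = {∅ × ∅, {63} × {r}, {62, 63} × {r}, {63} × {q, r}, {61, 62, 63} × {r}, {63} × {p, q, r}, {62, 63} × {q, r}, {61, 62, 63} × {q, r}, {62, 63} × {p, q, r}, {61, 62, 63} × {p, q, r}}; |τ_{X×Y}| = 20.

Enumerate products U × V with U ∈ τ_X, V ∈ τ_Y (deduplicated):
  ∅ × ∅ = {} (∅)
  {63} × {r} = {(63,r)}
  {62, 63} × {r} = {(62,r), (63,r)}
  {63} × {q, r} = {(63,q), (63,r)}
  {61, 62, 63} × {r} = {(61,r), (62,r), (63,r)}
  {63} × {p, q, r} = {(63,p), (63,q), (63,r)}
  {62, 63} × {q, r} = {(62,q), (62,r), (63,q), (63,r)}
  {61, 62, 63} × {q, r} = {(61,q), (61,r), (62,q), (62,r), (63,q), (63,r)}
  {62, 63} × {p, q, r} = {(62,p), (62,q), (62,r), (63,p), (63,q), (63,r)}
  {61, 62, 63} × {p, q, r} = {(61,p), (61,q), (61,r), (62,p), (62,q), (62,r), (63,p), (63,q), (63,r)}
These 10 distinct sets form the basis B.
Close under arbitrary unions to get τ_{X×Y}; counting gives |τ_{X×Y}| = 20.


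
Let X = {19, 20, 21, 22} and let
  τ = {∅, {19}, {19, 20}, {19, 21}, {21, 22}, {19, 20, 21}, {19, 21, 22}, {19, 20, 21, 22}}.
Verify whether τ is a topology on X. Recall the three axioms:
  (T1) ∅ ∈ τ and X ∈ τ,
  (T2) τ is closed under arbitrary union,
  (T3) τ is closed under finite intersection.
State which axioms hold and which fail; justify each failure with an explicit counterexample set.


τ is NOT a topology on X.

Axiom (T1): ∅ ∈ τ? Yes; X ∈ τ? Yes.
Axiom (T2/T3): check pairwise unions and intersections of members of τ.
Counterexample for (T3): {19, 21} ∩ {21, 22} = {21} ∉ τ. Therefore τ is NOT a topology.


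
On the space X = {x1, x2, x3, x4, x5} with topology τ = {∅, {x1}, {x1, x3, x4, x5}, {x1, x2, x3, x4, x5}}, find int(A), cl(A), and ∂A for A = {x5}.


int(A) = ∅, cl(A) = {x2, x3, x4, x5}, ∂A = {x2, x3, x4, x5}.

Closed sets in (X, τ) are complements of opens:
  closed(X, τ) = {∅, {x2}, {x2, x3, x4, x5}, {x1, x2, x3, x4, x5}}.
int(A) = ⋃ {U ∈ τ : U ⊆ A}. Opens contained in A: ∅.
Taking the union of these: int(A) = ∅.
cl(A) = ⋂ {C closed : A ⊆ C}. Closed sets containing A: {x2, x3, x4, x5}, {x1, x2, x3, x4, x5}.
Intersecting these: cl(A) = {x2, x3, x4, x5}.
∂A = cl(A) ∖ int(A) = {x2, x3, x4, x5} ∖ ∅ = {x2, x3, x4, x5}.


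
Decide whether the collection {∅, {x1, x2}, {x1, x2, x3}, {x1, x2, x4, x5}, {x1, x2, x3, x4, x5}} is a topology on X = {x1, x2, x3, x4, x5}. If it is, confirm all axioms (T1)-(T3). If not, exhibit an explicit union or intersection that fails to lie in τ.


τ IS a topology on X.

Axiom (T1): ∅ ∈ τ? Yes; X ∈ τ? Yes.
Axiom (T2/T3): check pairwise unions and intersections of members of τ.
All pairwise intersections and unions checked — each lies in τ. Therefore τ satisfies (T1), (T2), (T3): it IS a topology on X.


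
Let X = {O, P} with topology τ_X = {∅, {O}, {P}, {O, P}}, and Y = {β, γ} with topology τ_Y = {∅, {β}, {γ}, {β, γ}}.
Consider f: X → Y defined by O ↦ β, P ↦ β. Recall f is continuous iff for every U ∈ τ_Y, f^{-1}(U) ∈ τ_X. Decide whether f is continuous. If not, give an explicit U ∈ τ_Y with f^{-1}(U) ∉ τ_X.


f IS continuous.

Compute f^{-1}(U) for each U ∈ τ_Y:
  U = ∅: f^{-1}(U) = ∅ ∈ τ_X ✓.
  U = {β}: f^{-1}(U) = {O, P} ∈ τ_X ✓.
  U = {γ}: f^{-1}(U) = ∅ ∈ τ_X ✓.
  U = {β, γ}: f^{-1}(U) = {O, P} ∈ τ_X ✓.
Every preimage lies in τ_X, so f IS continuous.


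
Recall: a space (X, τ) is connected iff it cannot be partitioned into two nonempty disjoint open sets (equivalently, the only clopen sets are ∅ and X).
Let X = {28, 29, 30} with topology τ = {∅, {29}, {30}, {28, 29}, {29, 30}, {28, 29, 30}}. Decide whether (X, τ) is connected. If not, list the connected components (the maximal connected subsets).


(X, τ) is disconnected; components = [{30}, {28, 29}].

Find clopen sets (U ∈ τ with X ∖ U ∈ τ):
  U = ∅, X ∖ U = {28, 29, 30} — both open, so U is clopen.
  U = {30}, X ∖ U = {28, 29} — both open, so U is clopen.
  U = {28, 29}, X ∖ U = {30} — both open, so U is clopen.
  U = {28, 29, 30}, X ∖ U = ∅ — both open, so U is clopen.
Nontrivial clopen(s) exist: e.g. {28, 29}. So (X, τ) is disconnected.
Compute connected components by grouping points that agree on all clopens:
  component: {30}
  component: {28, 29}


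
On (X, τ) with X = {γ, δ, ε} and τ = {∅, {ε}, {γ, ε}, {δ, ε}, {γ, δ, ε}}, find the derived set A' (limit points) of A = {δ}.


A' = ∅

For each x ∈ X, list the open sets U ∈ τ with x ∈ U, then check whether U ∩ (A ∖ {x}) ≠ ∅ for every such U.
  x = γ: open {γ, ε} ∋ x has {γ, ε} ∩ (A ∖ {γ}) = ∅, so x is NOT a limit point.
  x = δ: open {δ, ε} ∋ x has {δ, ε} ∩ (A ∖ {δ}) = ∅, so x is NOT a limit point.
  x = ε: open {ε} ∋ x has {ε} ∩ (A ∖ {ε}) = ∅, so x is NOT a limit point.
Collecting: A' = ∅.


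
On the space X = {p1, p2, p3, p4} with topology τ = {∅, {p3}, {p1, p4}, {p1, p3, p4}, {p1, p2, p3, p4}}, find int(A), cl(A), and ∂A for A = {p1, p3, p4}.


int(A) = {p1, p3, p4}, cl(A) = {p1, p2, p3, p4}, ∂A = {p2}.

Closed sets in (X, τ) are complements of opens:
  closed(X, τ) = {∅, {p2}, {p2, p3}, {p1, p2, p4}, {p1, p2, p3, p4}}.
int(A) = ⋃ {U ∈ τ : U ⊆ A}. Opens contained in A: ∅, {p3}, {p1, p4}, {p1, p3, p4}.
Taking the union of these: int(A) = {p1, p3, p4}.
cl(A) = ⋂ {C closed : A ⊆ C}. Closed sets containing A: {p1, p2, p3, p4}.
Intersecting these: cl(A) = {p1, p2, p3, p4}.
∂A = cl(A) ∖ int(A) = {p1, p2, p3, p4} ∖ {p1, p3, p4} = {p2}.


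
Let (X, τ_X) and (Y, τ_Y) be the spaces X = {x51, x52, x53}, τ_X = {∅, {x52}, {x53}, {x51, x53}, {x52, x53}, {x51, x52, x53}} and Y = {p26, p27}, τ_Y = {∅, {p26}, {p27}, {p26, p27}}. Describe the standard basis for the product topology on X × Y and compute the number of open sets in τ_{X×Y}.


Basis B = {∅ × ∅, {x52} × {p26}, {x52} × {p27}, {x53} × {p26}, {x53} × {p27}, {x51, x53} × {p26}, {x51, x53} × {p27}, {x52} × {p26, p27}, {x52, x53} × {p26}, {x52, x53} × {p27}, {x53} × {p26, p27}, {x51, x52, x53} × {p26}, {x51, x52, x53} × {p27}, {x51, x53} × {p26, p27}, {x52, x53} × {p26, p27}, {x51, x52, x53} × {p26, p27}}; |τ_{X×Y}| = 36.

Enumerate products U × V with U ∈ τ_X, V ∈ τ_Y (deduplicated):
  ∅ × ∅ = {} (∅)
  {x52} × {p26} = {(x52,p26)}
  {x52} × {p27} = {(x52,p27)}
  {x53} × {p26} = {(x53,p26)}
  {x53} × {p27} = {(x53,p27)}
  {x51, x53} × {p26} = {(x51,p26), (x53,p26)}
  {x51, x53} × {p27} = {(x51,p27), (x53,p27)}
  {x52} × {p26, p27} = {(x52,p26), (x52,p27)}
  {x52, x53} × {p26} = {(x52,p26), (x53,p26)}
  {x52, x53} × {p27} = {(x52,p27), (x53,p27)}
  {x53} × {p26, p27} = {(x53,p26), (x53,p27)}
  {x51, x52, x53} × {p26} = {(x51,p26), (x52,p26), (x53,p26)}
  {x51, x52, x53} × {p27} = {(x51,p27), (x52,p27), (x53,p27)}
  {x51, x53} × {p26, p27} = {(x51,p26), (x51,p27), (x53,p26), (x53,p27)}
  {x52, x53} × {p26, p27} = {(x52,p26), (x52,p27), (x53,p26), (x53,p27)}
  {x51, x52, x53} × {p26, p27} = {(x51,p26), (x51,p27), (x52,p26), (x52,p27), (x53,p26), (x53,p27)}
These 16 distinct sets form the basis B.
Close under arbitrary unions to get τ_{X×Y}; counting gives |τ_{X×Y}| = 36.


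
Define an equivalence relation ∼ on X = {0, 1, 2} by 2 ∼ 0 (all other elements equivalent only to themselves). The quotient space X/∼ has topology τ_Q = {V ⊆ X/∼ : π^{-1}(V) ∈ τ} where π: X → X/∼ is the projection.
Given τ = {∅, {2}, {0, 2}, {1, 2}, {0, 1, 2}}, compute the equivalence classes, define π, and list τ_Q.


X/∼ = {[0=2], [1]}; |τ_Q| = 3.

Equivalence classes: [0=2], [1].
Quotient map π: X → X/∼ sends 0 ↦ [0=2], 1 ↦ [1], 2 ↦ [0=2].
For each subset V ⊆ X/∼, compute π^{-1}(V) ⊆ X and check whether π^{-1}(V) ∈ τ. V is open in τ_Q iff π^{-1}(V) ∈ τ.
  V = {}: π^{-1}(V) = ∅ ∈ τ ✓.
  V = {[0=2]}: π^{-1}(V) = {0, 2} ∈ τ ✓.
  V = {[1]}: π^{-1}(V) = {1} ∉ τ ✗.
  V = {[0=2], [1]}: π^{-1}(V) = {0, 1, 2} ∈ τ ✓.
Open sets in the quotient: τ_Q = {{}, {[0=2]}, {[0=2], [1]}} (3 elements).
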